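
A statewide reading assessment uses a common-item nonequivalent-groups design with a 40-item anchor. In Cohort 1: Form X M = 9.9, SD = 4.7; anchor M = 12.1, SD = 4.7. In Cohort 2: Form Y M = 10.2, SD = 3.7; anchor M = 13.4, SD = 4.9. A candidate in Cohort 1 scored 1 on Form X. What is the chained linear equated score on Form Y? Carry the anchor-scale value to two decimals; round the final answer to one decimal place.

2.5

Form X → anchor (Cohort 1): v = (4.7/4.7)(1 − 9.9) + 12.1 = 3.20
anchor → Form Y (Cohort 2): y = (3.7/4.9)(3.20 − 13.4) + 10.2 = 2.5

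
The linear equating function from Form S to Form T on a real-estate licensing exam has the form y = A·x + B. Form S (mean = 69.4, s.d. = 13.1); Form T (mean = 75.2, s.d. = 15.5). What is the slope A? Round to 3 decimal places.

1.183

A = SD_Y / SD_X = 15.5 / 13.1 = 1.183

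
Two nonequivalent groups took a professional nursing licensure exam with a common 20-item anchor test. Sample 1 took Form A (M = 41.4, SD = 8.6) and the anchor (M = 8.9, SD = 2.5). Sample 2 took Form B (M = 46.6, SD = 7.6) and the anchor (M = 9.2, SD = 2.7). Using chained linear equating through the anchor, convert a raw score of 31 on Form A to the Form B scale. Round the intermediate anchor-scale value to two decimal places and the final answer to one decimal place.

Form A → anchor (Sample 1): v = (2.5/8.6)(31 − 41.4) + 8.9 = 5.88
anchor → Form B (Sample 2): y = (7.6/2.7)(5.88 − 9.2) + 46.6 = 37.3

37.3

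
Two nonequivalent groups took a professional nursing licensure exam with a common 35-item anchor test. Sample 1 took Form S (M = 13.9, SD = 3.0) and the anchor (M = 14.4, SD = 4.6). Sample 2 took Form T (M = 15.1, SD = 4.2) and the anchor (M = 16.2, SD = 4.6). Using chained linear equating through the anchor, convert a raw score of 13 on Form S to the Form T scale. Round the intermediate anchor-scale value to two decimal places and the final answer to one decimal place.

Form S → anchor (Sample 1): v = (4.6/3.0)(13 − 13.9) + 14.4 = 13.02
anchor → Form T (Sample 2): y = (4.2/4.6)(13.02 − 16.2) + 15.1 = 12.2

12.2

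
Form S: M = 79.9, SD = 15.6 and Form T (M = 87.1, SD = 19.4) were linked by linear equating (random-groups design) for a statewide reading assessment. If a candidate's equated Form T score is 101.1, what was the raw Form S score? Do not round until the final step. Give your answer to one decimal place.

91.2

Invert y = (SD_Y/SD_X)(x − M_X) + M_Y:
x = (SD_X/SD_Y)(y − M_Y) + M_X = (15.6/19.4)(101.1 − 87.1) + 79.9
x = 0.804124 × 14.000 + 79.9 = 91.2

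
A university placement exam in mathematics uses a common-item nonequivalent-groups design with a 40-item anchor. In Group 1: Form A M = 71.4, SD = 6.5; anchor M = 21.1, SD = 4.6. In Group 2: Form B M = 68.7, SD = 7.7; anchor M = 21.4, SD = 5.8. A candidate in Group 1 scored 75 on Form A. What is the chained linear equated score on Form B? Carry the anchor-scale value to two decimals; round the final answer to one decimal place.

Form A → anchor (Group 1): v = (4.6/6.5)(75 − 71.4) + 21.1 = 23.65
anchor → Form B (Group 2): y = (7.7/5.8)(23.65 − 21.4) + 68.7 = 71.7

71.7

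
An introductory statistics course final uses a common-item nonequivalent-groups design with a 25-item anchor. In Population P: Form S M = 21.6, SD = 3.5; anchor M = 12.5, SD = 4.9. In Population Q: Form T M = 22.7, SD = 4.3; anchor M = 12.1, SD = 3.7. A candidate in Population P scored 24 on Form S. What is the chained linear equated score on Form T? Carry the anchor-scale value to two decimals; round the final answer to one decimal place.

27.1

Form S → anchor (Population P): v = (4.9/3.5)(24 − 21.6) + 12.5 = 15.86
anchor → Form T (Population Q): y = (4.3/3.7)(15.86 − 12.1) + 22.7 = 27.1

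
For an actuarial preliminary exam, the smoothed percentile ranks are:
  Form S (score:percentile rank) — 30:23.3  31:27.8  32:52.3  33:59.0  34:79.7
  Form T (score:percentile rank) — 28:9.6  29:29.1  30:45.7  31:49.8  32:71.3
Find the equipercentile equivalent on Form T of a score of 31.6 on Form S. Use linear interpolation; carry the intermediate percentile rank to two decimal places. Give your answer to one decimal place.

PR of 31.6 on Form S: 27.8 + (31.6 − 31)/(32 − 31) × (52.3 − 27.8) = 42.50
On Form T, PR 42.50 falls between score 29 (PR 29.1) and 30 (PR 45.7).
Interpolate: 29 + (42.50 − 29.1)/(45.7 − 29.1) × (30 − 29) = 29.8

29.8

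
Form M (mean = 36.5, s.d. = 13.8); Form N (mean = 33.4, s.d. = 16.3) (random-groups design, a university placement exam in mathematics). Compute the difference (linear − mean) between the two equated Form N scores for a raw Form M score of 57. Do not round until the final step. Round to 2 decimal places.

3.71

Mean-equated: 57 + (33.4 − 36.5) = 53.90
Linear-equated: (16.3/13.8)(57 − 36.5) + 33.4 = 57.614
Difference = 57.614 − 53.90 = 3.71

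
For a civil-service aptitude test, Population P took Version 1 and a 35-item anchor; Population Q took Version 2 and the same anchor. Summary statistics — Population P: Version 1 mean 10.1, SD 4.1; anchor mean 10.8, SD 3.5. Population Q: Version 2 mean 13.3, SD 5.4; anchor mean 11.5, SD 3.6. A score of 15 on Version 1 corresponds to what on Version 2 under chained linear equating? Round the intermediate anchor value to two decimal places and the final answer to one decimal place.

18.5

Version 1 → anchor (Population P): v = (3.5/4.1)(15 − 10.1) + 10.8 = 14.98
anchor → Version 2 (Population Q): y = (5.4/3.6)(14.98 − 11.5) + 13.3 = 18.5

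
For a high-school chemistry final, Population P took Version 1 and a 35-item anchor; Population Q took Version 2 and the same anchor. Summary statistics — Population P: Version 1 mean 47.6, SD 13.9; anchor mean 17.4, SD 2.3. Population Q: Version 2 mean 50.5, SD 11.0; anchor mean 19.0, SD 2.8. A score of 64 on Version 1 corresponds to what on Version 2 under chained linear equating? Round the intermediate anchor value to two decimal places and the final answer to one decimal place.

54.9

Version 1 → anchor (Population P): v = (2.3/13.9)(64 − 47.6) + 17.4 = 20.11
anchor → Version 2 (Population Q): y = (11.0/2.8)(20.11 − 19.0) + 50.5 = 54.9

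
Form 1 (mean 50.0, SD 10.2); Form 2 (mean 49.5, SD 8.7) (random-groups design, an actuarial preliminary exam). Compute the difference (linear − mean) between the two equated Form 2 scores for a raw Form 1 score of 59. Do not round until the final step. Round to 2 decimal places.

Mean-equated: 59 + (49.5 − 50.0) = 58.50
Linear-equated: (8.7/10.2)(59 − 50.0) + 49.5 = 57.176
Difference = 57.176 − 58.50 = -1.32

-1.32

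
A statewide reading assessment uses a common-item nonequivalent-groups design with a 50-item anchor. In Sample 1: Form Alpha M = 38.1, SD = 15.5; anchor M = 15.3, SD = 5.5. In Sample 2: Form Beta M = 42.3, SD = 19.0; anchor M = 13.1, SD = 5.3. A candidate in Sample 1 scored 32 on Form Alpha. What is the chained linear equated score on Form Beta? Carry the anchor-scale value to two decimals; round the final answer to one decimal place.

42.4

Form Alpha → anchor (Sample 1): v = (5.5/15.5)(32 − 38.1) + 15.3 = 13.14
anchor → Form Beta (Sample 2): y = (19.0/5.3)(13.14 − 13.1) + 42.3 = 42.4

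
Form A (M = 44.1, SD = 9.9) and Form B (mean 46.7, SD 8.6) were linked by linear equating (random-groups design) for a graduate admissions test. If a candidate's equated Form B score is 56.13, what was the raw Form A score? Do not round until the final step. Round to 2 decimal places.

54.96

Invert y = (SD_Y/SD_X)(x − M_X) + M_Y:
x = (SD_X/SD_Y)(y − M_Y) + M_X = (9.9/8.6)(56.13 − 46.7) + 44.1
x = 1.151163 × 9.430 + 44.1 = 54.96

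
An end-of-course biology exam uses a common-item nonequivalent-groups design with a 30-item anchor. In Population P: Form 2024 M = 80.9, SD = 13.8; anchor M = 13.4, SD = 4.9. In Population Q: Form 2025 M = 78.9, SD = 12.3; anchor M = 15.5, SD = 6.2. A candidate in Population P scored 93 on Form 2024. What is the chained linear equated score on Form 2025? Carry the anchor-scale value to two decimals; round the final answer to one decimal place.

83.3

Form 2024 → anchor (Population P): v = (4.9/13.8)(93 − 80.9) + 13.4 = 17.70
anchor → Form 2025 (Population Q): y = (12.3/6.2)(17.70 − 15.5) + 78.9 = 83.3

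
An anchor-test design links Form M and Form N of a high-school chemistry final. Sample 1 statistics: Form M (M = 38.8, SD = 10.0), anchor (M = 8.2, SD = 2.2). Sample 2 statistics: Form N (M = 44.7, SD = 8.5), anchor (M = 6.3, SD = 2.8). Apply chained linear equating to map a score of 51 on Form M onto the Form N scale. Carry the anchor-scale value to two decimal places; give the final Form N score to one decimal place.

Form M → anchor (Sample 1): v = (2.2/10.0)(51 − 38.8) + 8.2 = 10.88
anchor → Form N (Sample 2): y = (8.5/2.8)(10.88 − 6.3) + 44.7 = 58.6

58.6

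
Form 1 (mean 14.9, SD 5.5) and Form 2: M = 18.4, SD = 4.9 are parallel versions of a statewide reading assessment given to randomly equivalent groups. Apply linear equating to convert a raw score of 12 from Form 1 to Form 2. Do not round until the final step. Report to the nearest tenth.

Linear equating: y = (SD_Y/SD_X)(x − M_X) + M_Y
y = (4.9/5.5)(12 − 14.9) + 18.4
y = 0.890909 × -2.9 + 18.4 = -2.5836 + 18.4 = 15.8

15.8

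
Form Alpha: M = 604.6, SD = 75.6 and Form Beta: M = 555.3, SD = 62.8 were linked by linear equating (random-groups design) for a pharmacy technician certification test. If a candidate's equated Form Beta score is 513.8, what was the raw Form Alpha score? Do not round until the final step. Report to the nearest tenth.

554.6

Invert y = (SD_Y/SD_X)(x − M_X) + M_Y:
x = (SD_X/SD_Y)(y − M_Y) + M_X = (75.6/62.8)(513.8 − 555.3) + 604.6
x = 1.203822 × -41.500 + 604.6 = 554.6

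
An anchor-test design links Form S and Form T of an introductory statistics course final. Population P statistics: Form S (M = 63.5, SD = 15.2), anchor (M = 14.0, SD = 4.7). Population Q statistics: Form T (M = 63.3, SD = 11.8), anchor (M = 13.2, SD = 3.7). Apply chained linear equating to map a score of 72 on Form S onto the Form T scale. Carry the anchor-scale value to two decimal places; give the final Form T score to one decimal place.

74.2

Form S → anchor (Population P): v = (4.7/15.2)(72 − 63.5) + 14.0 = 16.63
anchor → Form T (Population Q): y = (11.8/3.7)(16.63 − 13.2) + 63.3 = 74.2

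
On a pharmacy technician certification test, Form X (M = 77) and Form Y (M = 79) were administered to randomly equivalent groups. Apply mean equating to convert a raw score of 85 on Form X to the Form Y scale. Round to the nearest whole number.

Mean equating: y = x + (M_Y − M_X) = 85 + (79 − 77) = 87

87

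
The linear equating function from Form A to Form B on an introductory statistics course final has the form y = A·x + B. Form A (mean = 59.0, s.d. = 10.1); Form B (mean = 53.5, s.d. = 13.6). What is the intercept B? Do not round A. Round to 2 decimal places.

-25.95

A = SD_Y / SD_X = 13.6 / 10.1 = 1.346535
B = M_Y − A·M_X = 53.5 − 1.346535 × 59.0 = -25.95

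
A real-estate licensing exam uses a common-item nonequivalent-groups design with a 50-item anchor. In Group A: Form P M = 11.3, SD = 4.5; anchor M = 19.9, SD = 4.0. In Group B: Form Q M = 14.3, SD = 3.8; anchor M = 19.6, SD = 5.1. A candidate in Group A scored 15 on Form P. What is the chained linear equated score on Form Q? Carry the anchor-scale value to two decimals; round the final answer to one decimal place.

17.0

Form P → anchor (Group A): v = (4.0/4.5)(15 − 11.3) + 19.9 = 23.19
anchor → Form Q (Group B): y = (3.8/5.1)(23.19 − 19.6) + 14.3 = 17.0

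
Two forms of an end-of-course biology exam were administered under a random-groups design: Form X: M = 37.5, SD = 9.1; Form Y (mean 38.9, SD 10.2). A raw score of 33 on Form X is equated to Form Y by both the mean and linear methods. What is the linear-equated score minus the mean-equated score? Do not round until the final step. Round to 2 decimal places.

Mean-equated: 33 + (38.9 − 37.5) = 34.40
Linear-equated: (10.2/9.1)(33 − 37.5) + 38.9 = 33.856
Difference = 33.856 − 34.40 = -0.54

-0.54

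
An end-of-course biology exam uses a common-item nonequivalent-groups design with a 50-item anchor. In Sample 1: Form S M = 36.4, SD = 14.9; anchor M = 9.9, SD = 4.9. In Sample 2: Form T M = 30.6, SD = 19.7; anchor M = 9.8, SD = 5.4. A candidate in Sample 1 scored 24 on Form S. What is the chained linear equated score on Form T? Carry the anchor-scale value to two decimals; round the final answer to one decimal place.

16.1

Form S → anchor (Sample 1): v = (4.9/14.9)(24 − 36.4) + 9.9 = 5.82
anchor → Form T (Sample 2): y = (19.7/5.4)(5.82 − 9.8) + 30.6 = 16.1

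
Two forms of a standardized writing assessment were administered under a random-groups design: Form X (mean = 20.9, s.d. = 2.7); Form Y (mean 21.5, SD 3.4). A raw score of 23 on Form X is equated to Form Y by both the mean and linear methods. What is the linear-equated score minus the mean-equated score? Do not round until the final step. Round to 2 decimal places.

Mean-equated: 23 + (21.5 − 20.9) = 23.60
Linear-equated: (3.4/2.7)(23 − 20.9) + 21.5 = 24.144
Difference = 24.144 − 23.60 = 0.54

0.54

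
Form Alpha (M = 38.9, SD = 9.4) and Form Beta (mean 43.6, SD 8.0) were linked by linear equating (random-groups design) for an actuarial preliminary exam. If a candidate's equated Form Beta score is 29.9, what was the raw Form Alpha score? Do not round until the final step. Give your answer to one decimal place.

Invert y = (SD_Y/SD_X)(x − M_X) + M_Y:
x = (SD_X/SD_Y)(y − M_Y) + M_X = (9.4/8.0)(29.9 − 43.6) + 38.9
x = 1.175000 × -13.700 + 38.9 = 22.8

22.8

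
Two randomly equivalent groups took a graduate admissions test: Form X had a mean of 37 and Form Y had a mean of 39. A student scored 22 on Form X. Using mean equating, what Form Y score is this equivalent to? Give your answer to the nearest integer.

24

Mean equating: y = x + (M_Y − M_X) = 22 + (39 − 37) = 24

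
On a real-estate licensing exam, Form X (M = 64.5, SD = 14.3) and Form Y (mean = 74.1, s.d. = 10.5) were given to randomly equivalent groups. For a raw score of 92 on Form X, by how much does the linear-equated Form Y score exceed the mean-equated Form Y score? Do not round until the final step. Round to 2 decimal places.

Mean-equated: 92 + (74.1 − 64.5) = 101.60
Linear-equated: (10.5/14.3)(92 − 64.5) + 74.1 = 94.292
Difference = 94.292 − 101.60 = -7.31

-7.31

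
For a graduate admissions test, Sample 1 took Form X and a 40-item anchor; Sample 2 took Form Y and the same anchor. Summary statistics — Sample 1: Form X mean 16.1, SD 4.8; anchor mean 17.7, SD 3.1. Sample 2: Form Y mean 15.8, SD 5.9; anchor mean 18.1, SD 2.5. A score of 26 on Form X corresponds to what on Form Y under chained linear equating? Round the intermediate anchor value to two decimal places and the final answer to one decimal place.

29.9

Form X → anchor (Sample 1): v = (3.1/4.8)(26 − 16.1) + 17.7 = 24.09
anchor → Form Y (Sample 2): y = (5.9/2.5)(24.09 − 18.1) + 15.8 = 29.9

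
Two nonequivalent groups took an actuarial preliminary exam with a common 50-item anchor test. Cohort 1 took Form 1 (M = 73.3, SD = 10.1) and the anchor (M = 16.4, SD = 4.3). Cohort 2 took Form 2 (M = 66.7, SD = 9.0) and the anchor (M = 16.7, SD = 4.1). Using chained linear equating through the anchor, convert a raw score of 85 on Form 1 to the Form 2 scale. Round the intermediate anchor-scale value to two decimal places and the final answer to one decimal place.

Form 1 → anchor (Cohort 1): v = (4.3/10.1)(85 − 73.3) + 16.4 = 21.38
anchor → Form 2 (Cohort 2): y = (9.0/4.1)(21.38 − 16.7) + 66.7 = 77.0

77.0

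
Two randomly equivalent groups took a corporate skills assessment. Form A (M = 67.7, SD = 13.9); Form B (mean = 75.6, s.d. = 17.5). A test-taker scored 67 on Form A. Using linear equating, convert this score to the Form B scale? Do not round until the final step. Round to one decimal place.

Linear equating: y = (SD_Y/SD_X)(x − M_X) + M_Y
y = (17.5/13.9)(67 − 67.7) + 75.6
y = 1.258993 × -0.7 + 75.6 = -0.8813 + 75.6 = 74.7

74.7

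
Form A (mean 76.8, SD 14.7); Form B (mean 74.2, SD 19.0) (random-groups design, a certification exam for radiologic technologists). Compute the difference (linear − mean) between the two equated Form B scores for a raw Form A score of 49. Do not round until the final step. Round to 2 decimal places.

Mean-equated: 49 + (74.2 − 76.8) = 46.40
Linear-equated: (19.0/14.7)(49 − 76.8) + 74.2 = 38.268
Difference = 38.268 − 46.40 = -8.13

-8.13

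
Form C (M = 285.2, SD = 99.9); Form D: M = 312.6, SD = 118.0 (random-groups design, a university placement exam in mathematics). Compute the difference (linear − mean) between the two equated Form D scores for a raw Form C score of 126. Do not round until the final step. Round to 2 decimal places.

Mean-equated: 126 + (312.6 − 285.2) = 153.40
Linear-equated: (118.0/99.9)(126 − 285.2) + 312.6 = 124.556
Difference = 124.556 − 153.40 = -28.84

-28.84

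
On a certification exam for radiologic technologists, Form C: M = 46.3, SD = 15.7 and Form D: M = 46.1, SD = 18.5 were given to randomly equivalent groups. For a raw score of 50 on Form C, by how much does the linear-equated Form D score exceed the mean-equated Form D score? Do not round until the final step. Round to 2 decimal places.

Mean-equated: 50 + (46.1 − 46.3) = 49.80
Linear-equated: (18.5/15.7)(50 − 46.3) + 46.1 = 50.460
Difference = 50.460 − 49.80 = 0.66

0.66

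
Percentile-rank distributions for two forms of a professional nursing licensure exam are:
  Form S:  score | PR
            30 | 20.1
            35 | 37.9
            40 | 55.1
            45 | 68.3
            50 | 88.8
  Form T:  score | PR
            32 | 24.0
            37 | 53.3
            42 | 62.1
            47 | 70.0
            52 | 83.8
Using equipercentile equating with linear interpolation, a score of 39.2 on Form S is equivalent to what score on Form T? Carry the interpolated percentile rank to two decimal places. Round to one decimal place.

36.8

PR of 39.2 on Form S: 37.9 + (39.2 − 35)/(40 − 35) × (55.1 − 37.9) = 52.35
On Form T, PR 52.35 falls between score 32 (PR 24.0) and 37 (PR 53.3).
Interpolate: 32 + (52.35 − 24.0)/(53.3 − 24.0) × (37 − 32) = 36.8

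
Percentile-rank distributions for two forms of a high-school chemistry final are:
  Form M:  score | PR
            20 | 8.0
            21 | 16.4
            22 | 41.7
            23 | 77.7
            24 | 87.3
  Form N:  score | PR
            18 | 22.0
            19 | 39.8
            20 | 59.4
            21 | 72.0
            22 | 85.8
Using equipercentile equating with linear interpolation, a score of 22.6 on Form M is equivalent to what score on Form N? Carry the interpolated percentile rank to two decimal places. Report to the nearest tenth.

PR of 22.6 on Form M: 41.7 + (22.6 − 22)/(23 − 22) × (77.7 − 41.7) = 63.30
On Form N, PR 63.30 falls between score 20 (PR 59.4) and 21 (PR 72.0).
Interpolate: 20 + (63.30 − 59.4)/(72.0 − 59.4) × (21 − 20) = 20.3

20.3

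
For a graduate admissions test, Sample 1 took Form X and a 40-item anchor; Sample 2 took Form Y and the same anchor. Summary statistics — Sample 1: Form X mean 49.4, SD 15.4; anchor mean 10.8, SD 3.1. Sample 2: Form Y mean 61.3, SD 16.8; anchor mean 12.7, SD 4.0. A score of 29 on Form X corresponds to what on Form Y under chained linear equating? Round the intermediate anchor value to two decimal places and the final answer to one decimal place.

36.1

Form X → anchor (Sample 1): v = (3.1/15.4)(29 − 49.4) + 10.8 = 6.69
anchor → Form Y (Sample 2): y = (16.8/4.0)(6.69 − 12.7) + 61.3 = 36.1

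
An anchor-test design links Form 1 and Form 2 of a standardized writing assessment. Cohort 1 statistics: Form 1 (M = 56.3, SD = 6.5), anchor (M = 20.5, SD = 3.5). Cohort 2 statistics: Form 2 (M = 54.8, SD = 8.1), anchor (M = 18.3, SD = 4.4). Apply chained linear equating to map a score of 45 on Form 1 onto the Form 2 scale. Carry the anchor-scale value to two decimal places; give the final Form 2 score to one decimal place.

Form 1 → anchor (Cohort 1): v = (3.5/6.5)(45 − 56.3) + 20.5 = 14.42
anchor → Form 2 (Cohort 2): y = (8.1/4.4)(14.42 − 18.3) + 54.8 = 47.7

47.7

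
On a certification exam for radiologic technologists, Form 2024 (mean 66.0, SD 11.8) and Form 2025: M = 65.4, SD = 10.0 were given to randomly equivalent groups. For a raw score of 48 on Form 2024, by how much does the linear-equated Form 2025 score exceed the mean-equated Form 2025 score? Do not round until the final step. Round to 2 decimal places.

2.75

Mean-equated: 48 + (65.4 − 66.0) = 47.40
Linear-equated: (10.0/11.8)(48 − 66.0) + 65.4 = 50.146
Difference = 50.146 − 47.40 = 2.75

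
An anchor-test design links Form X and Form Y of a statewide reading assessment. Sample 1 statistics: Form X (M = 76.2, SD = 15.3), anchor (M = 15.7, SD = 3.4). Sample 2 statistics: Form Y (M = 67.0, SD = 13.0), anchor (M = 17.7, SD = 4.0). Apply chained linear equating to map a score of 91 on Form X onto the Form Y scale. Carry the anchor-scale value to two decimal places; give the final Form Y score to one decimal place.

Form X → anchor (Sample 1): v = (3.4/15.3)(91 − 76.2) + 15.7 = 18.99
anchor → Form Y (Sample 2): y = (13.0/4.0)(18.99 − 17.7) + 67.0 = 71.2

71.2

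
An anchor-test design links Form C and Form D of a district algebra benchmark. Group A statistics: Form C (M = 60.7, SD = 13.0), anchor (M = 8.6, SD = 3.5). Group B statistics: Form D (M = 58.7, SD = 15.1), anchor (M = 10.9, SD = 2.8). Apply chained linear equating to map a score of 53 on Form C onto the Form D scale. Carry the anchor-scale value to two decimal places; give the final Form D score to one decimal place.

35.1

Form C → anchor (Group A): v = (3.5/13.0)(53 − 60.7) + 8.6 = 6.53
anchor → Form D (Group B): y = (15.1/2.8)(6.53 − 10.9) + 58.7 = 35.1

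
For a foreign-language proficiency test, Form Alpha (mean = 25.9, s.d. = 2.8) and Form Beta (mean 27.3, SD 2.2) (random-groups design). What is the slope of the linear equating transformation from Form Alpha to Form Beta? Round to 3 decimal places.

A = SD_Y / SD_X = 2.2 / 2.8 = 0.786

0.786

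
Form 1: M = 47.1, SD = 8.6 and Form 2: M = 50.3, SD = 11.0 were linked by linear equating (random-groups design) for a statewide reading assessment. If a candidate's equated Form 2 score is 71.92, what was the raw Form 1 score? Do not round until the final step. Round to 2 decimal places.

Invert y = (SD_Y/SD_X)(x − M_X) + M_Y:
x = (SD_X/SD_Y)(y − M_Y) + M_X = (8.6/11.0)(71.92 − 50.3) + 47.1
x = 0.781818 × 21.620 + 47.1 = 64.00

64.00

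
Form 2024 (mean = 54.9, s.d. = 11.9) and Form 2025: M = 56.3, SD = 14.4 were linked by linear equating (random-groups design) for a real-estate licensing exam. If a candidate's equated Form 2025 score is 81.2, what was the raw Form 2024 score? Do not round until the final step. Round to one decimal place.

75.5

Invert y = (SD_Y/SD_X)(x − M_X) + M_Y:
x = (SD_X/SD_Y)(y − M_Y) + M_X = (11.9/14.4)(81.2 − 56.3) + 54.9
x = 0.826389 × 24.900 + 54.9 = 75.5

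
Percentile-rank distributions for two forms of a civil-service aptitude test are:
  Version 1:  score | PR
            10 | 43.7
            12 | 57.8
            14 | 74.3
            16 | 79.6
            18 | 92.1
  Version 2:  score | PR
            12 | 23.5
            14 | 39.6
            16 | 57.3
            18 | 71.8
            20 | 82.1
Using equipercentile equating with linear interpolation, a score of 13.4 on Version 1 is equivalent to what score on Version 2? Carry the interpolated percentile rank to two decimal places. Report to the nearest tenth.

PR of 13.4 on Version 1: 57.8 + (13.4 − 12)/(14 − 12) × (74.3 − 57.8) = 69.35
On Version 2, PR 69.35 falls between score 16 (PR 57.3) and 18 (PR 71.8).
Interpolate: 16 + (69.35 − 57.3)/(71.8 − 57.3) × (18 − 16) = 17.7

17.7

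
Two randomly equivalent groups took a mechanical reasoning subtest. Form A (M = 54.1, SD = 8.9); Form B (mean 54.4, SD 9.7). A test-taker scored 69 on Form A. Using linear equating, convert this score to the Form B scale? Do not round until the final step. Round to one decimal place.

Linear equating: y = (SD_Y/SD_X)(x − M_X) + M_Y
y = (9.7/8.9)(69 − 54.1) + 54.4
y = 1.089888 × 14.9 + 54.4 = 16.2393 + 54.4 = 70.6

70.6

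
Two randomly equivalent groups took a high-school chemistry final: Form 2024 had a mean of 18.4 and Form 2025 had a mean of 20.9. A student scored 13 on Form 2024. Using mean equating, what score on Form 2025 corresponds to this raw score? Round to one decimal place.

15.5

Mean equating: y = x + (M_Y − M_X) = 13 + (20.9 − 18.4) = 15.5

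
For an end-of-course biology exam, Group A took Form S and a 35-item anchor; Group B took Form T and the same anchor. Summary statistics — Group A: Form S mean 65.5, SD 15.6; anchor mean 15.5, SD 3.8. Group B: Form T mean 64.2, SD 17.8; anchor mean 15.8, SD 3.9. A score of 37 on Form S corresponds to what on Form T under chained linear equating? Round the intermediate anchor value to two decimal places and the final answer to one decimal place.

31.2

Form S → anchor (Group A): v = (3.8/15.6)(37 − 65.5) + 15.5 = 8.56
anchor → Form T (Group B): y = (17.8/3.9)(8.56 − 15.8) + 64.2 = 31.2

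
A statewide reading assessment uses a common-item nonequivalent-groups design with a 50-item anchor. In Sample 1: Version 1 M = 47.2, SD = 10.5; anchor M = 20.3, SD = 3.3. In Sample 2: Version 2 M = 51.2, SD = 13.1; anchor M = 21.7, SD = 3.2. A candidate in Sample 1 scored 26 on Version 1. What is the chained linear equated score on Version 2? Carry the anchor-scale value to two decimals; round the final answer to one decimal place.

Version 1 → anchor (Sample 1): v = (3.3/10.5)(26 − 47.2) + 20.3 = 13.64
anchor → Version 2 (Sample 2): y = (13.1/3.2)(13.64 − 21.7) + 51.2 = 18.2

18.2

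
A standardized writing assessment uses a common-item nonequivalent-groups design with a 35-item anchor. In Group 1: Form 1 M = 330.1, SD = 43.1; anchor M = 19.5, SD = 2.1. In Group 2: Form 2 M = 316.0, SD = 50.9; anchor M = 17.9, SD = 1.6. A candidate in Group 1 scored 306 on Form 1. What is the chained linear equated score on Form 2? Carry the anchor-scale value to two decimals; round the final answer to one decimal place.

Form 1 → anchor (Group 1): v = (2.1/43.1)(306 − 330.1) + 19.5 = 18.33
anchor → Form 2 (Group 2): y = (50.9/1.6)(18.33 − 17.9) + 316.0 = 329.7

329.7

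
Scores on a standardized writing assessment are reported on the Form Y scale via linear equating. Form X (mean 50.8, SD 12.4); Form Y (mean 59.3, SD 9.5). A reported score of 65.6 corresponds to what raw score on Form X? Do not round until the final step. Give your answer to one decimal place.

59.0

Invert y = (SD_Y/SD_X)(x − M_X) + M_Y:
x = (SD_X/SD_Y)(y − M_Y) + M_X = (12.4/9.5)(65.6 − 59.3) + 50.8
x = 1.305263 × 6.300 + 50.8 = 59.0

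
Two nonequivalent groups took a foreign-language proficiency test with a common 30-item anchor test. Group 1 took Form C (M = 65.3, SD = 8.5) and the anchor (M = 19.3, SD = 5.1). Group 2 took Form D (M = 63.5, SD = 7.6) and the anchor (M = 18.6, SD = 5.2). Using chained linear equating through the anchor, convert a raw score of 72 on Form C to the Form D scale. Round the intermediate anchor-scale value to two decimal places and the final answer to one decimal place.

Form C → anchor (Group 1): v = (5.1/8.5)(72 − 65.3) + 19.3 = 23.32
anchor → Form D (Group 2): y = (7.6/5.2)(23.32 − 18.6) + 63.5 = 70.4

70.4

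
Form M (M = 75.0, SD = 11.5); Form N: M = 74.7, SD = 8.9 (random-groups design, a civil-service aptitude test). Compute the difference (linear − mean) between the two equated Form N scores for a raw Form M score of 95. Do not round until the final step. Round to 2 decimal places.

Mean-equated: 95 + (74.7 − 75.0) = 94.70
Linear-equated: (8.9/11.5)(95 − 75.0) + 74.7 = 90.178
Difference = 90.178 − 94.70 = -4.52

-4.52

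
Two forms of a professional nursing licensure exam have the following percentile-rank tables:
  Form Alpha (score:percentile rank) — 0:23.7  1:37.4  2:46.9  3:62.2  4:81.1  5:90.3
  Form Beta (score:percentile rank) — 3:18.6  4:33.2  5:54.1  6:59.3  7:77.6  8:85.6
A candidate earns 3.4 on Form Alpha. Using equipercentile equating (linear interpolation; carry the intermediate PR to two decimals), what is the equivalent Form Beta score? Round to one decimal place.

PR of 3.4 on Form Alpha: 62.2 + (3.4 − 3)/(4 − 3) × (81.1 − 62.2) = 69.76
On Form Beta, PR 69.76 falls between score 6 (PR 59.3) and 7 (PR 77.6).
Interpolate: 6 + (69.76 − 59.3)/(77.6 − 59.3) × (7 − 6) = 6.6

6.6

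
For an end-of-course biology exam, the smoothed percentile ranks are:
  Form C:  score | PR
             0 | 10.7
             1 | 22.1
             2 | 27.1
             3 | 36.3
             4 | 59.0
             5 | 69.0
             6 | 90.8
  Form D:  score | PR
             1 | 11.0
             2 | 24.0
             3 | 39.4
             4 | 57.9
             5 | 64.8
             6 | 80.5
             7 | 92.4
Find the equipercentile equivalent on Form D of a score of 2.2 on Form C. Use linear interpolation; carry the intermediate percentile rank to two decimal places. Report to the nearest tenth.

PR of 2.2 on Form C: 27.1 + (2.2 − 2)/(3 − 2) × (36.3 − 27.1) = 28.94
On Form D, PR 28.94 falls between score 2 (PR 24.0) and 3 (PR 39.4).
Interpolate: 2 + (28.94 − 24.0)/(39.4 − 24.0) × (3 − 2) = 2.3

2.3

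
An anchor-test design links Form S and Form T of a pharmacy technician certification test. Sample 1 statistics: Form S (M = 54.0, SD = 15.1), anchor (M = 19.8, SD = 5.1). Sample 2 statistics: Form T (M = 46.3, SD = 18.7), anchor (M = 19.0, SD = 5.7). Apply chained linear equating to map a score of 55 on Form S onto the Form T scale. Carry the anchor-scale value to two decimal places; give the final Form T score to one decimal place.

Form S → anchor (Sample 1): v = (5.1/15.1)(55 − 54.0) + 19.8 = 20.14
anchor → Form T (Sample 2): y = (18.7/5.7)(20.14 − 19.0) + 46.3 = 50.0

50.0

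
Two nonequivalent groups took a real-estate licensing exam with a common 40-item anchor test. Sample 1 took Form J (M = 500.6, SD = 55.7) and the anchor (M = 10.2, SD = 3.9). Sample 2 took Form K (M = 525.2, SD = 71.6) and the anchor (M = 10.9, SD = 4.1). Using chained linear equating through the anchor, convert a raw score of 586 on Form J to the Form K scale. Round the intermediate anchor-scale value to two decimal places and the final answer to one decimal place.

617.4

Form J → anchor (Sample 1): v = (3.9/55.7)(586 − 500.6) + 10.2 = 16.18
anchor → Form K (Sample 2): y = (71.6/4.1)(16.18 − 10.9) + 525.2 = 617.4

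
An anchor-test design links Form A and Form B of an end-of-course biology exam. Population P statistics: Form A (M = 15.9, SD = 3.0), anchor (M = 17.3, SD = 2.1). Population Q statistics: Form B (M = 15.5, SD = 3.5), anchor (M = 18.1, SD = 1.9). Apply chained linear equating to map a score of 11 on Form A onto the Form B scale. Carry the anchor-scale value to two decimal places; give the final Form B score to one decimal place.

7.7

Form A → anchor (Population P): v = (2.1/3.0)(11 − 15.9) + 17.3 = 13.87
anchor → Form B (Population Q): y = (3.5/1.9)(13.87 − 18.1) + 15.5 = 7.7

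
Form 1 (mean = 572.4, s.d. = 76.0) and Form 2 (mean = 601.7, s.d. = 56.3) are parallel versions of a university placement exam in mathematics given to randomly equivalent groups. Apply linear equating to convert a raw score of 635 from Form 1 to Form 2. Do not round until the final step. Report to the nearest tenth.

648.1

Linear equating: y = (SD_Y/SD_X)(x − M_X) + M_Y
y = (56.3/76.0)(635 − 572.4) + 601.7
y = 0.740789 × 62.6 + 601.7 = 46.3734 + 601.7 = 648.1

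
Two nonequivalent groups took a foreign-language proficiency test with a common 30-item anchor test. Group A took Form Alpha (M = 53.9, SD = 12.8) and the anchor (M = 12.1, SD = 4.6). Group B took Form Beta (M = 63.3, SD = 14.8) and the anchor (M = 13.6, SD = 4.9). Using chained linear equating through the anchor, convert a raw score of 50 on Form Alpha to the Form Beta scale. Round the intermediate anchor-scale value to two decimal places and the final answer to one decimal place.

54.5

Form Alpha → anchor (Group A): v = (4.6/12.8)(50 − 53.9) + 12.1 = 10.70
anchor → Form Beta (Group B): y = (14.8/4.9)(10.70 − 13.6) + 63.3 = 54.5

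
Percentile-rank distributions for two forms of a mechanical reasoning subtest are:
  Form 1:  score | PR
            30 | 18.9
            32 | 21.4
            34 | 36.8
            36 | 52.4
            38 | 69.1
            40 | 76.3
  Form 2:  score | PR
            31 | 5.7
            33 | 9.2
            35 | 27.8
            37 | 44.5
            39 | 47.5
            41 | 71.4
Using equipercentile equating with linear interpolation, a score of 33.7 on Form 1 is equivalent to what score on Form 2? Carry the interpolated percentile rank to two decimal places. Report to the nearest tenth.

PR of 33.7 on Form 1: 21.4 + (33.7 − 32)/(34 − 32) × (36.8 − 21.4) = 34.49
On Form 2, PR 34.49 falls between score 35 (PR 27.8) and 37 (PR 44.5).
Interpolate: 35 + (34.49 − 27.8)/(44.5 − 27.8) × (37 − 35) = 35.8

35.8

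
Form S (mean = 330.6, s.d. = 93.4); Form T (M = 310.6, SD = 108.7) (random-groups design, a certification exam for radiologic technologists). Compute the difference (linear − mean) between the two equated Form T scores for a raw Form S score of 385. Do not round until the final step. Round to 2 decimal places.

8.91

Mean-equated: 385 + (310.6 − 330.6) = 365.00
Linear-equated: (108.7/93.4)(385 − 330.6) + 310.6 = 373.911
Difference = 373.911 − 365.00 = 8.91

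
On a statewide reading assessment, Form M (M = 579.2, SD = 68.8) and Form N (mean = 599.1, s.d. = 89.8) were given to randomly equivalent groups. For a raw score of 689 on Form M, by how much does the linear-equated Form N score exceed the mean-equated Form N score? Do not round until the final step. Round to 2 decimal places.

Mean-equated: 689 + (599.1 − 579.2) = 708.90
Linear-equated: (89.8/68.8)(689 − 579.2) + 599.1 = 742.415
Difference = 742.415 − 708.90 = 33.51

33.51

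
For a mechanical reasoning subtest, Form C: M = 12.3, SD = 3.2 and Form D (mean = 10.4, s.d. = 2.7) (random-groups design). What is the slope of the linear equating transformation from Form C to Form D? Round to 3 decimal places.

0.844

A = SD_Y / SD_X = 2.7 / 3.2 = 0.844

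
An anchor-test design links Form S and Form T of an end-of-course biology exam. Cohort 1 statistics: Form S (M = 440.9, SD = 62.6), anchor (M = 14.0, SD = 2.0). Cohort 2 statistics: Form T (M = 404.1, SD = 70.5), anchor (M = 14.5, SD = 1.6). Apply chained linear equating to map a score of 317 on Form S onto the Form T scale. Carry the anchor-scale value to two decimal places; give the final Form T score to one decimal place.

207.6

Form S → anchor (Cohort 1): v = (2.0/62.6)(317 − 440.9) + 14.0 = 10.04
anchor → Form T (Cohort 2): y = (70.5/1.6)(10.04 − 14.5) + 404.1 = 207.6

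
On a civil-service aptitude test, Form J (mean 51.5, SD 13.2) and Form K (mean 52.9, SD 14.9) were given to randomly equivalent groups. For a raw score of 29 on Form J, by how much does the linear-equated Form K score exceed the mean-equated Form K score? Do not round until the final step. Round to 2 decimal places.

Mean-equated: 29 + (52.9 − 51.5) = 30.40
Linear-equated: (14.9/13.2)(29 − 51.5) + 52.9 = 27.502
Difference = 27.502 − 30.40 = -2.90

-2.90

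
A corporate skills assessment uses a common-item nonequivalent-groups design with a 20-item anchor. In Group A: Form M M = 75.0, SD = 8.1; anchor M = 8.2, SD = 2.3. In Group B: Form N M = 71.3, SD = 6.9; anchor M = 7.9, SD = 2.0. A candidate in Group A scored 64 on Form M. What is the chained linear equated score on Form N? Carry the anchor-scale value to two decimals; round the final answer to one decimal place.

Form M → anchor (Group A): v = (2.3/8.1)(64 − 75.0) + 8.2 = 5.08
anchor → Form N (Group B): y = (6.9/2.0)(5.08 − 7.9) + 71.3 = 61.6

61.6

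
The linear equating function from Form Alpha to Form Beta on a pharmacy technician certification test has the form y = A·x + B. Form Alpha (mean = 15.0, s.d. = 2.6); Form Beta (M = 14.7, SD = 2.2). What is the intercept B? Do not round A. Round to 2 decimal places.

2.01

A = SD_Y / SD_X = 2.2 / 2.6 = 0.846154
B = M_Y − A·M_X = 14.7 − 0.846154 × 15.0 = 2.01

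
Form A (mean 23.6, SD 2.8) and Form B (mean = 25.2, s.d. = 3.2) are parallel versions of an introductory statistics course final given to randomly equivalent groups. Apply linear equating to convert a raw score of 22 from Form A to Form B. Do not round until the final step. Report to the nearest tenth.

23.4

Linear equating: y = (SD_Y/SD_X)(x − M_X) + M_Y
y = (3.2/2.8)(22 − 23.6) + 25.2
y = 1.142857 × -1.6 + 25.2 = -1.8286 + 25.2 = 23.4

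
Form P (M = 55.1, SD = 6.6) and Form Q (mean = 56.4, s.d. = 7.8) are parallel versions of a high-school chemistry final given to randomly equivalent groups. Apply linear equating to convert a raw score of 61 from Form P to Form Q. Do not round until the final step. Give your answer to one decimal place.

63.4

Linear equating: y = (SD_Y/SD_X)(x − M_X) + M_Y
y = (7.8/6.6)(61 − 55.1) + 56.4
y = 1.181818 × 5.9 + 56.4 = 6.9727 + 56.4 = 63.4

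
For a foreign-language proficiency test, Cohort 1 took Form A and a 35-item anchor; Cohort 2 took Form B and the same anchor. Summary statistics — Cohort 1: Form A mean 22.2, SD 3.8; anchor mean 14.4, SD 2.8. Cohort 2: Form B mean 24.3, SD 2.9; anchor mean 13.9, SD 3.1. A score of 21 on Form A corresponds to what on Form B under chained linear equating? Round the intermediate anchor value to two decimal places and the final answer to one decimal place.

Form A → anchor (Cohort 1): v = (2.8/3.8)(21 − 22.2) + 14.4 = 13.52
anchor → Form B (Cohort 2): y = (2.9/3.1)(13.52 − 13.9) + 24.3 = 23.9

23.9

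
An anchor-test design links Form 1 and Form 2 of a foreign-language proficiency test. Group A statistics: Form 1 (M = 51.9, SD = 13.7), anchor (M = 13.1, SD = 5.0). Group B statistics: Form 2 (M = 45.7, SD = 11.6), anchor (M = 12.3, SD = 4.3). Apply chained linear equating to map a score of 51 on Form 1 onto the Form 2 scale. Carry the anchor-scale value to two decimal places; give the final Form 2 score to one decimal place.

47.0

Form 1 → anchor (Group A): v = (5.0/13.7)(51 − 51.9) + 13.1 = 12.77
anchor → Form 2 (Group B): y = (11.6/4.3)(12.77 − 12.3) + 45.7 = 47.0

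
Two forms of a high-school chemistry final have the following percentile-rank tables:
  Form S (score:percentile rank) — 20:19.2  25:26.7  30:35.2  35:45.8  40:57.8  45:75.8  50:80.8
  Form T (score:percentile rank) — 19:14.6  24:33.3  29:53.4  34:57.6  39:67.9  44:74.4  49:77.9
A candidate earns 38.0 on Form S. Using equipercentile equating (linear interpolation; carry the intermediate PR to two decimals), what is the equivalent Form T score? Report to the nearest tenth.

PR of 38.0 on Form S: 45.8 + (38.0 − 35)/(40 − 35) × (57.8 − 45.8) = 53.00
On Form T, PR 53.00 falls between score 24 (PR 33.3) and 29 (PR 53.4).
Interpolate: 24 + (53.00 − 33.3)/(53.4 − 33.3) × (29 − 24) = 28.9

28.9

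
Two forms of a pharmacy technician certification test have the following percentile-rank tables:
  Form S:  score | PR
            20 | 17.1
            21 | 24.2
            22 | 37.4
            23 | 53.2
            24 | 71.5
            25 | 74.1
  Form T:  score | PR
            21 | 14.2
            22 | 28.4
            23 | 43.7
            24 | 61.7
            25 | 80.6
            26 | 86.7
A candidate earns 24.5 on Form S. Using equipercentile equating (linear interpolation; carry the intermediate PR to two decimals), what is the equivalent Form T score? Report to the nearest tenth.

PR of 24.5 on Form S: 71.5 + (24.5 − 24)/(25 − 24) × (74.1 − 71.5) = 72.80
On Form T, PR 72.80 falls between score 24 (PR 61.7) and 25 (PR 80.6).
Interpolate: 24 + (72.80 − 61.7)/(80.6 − 61.7) × (25 − 24) = 24.6

24.6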